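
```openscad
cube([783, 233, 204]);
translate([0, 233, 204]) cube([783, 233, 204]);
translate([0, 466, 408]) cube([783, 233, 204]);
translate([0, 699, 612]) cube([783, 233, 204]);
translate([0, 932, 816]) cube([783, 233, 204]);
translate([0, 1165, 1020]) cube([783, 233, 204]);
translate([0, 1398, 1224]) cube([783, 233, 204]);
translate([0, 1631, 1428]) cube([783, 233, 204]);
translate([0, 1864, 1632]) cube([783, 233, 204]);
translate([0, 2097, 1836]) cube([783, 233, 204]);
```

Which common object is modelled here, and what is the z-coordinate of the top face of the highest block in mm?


A staircase. The total rise is 2040 mm.

10 identical blocks, each offset up and back from the previous — a staircase. Each step is 204 mm tall and there are 10 of them, so the total rise is 10 × 204 = 2040 mm.


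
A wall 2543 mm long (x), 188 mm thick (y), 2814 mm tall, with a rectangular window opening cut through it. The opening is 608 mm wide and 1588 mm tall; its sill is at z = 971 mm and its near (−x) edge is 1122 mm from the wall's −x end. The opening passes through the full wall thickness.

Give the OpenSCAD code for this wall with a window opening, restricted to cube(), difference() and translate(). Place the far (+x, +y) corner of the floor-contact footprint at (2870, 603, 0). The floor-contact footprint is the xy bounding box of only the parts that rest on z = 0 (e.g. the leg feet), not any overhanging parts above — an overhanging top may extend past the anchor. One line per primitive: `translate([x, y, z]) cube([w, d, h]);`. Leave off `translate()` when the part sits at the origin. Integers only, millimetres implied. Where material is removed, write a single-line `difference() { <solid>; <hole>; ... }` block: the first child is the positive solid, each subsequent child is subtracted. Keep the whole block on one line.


difference() { translate([327, 415, 0]) cube([2543, 188, 2814]); translate([1449, 415, 971]) cube([608, 188, 1588]); }


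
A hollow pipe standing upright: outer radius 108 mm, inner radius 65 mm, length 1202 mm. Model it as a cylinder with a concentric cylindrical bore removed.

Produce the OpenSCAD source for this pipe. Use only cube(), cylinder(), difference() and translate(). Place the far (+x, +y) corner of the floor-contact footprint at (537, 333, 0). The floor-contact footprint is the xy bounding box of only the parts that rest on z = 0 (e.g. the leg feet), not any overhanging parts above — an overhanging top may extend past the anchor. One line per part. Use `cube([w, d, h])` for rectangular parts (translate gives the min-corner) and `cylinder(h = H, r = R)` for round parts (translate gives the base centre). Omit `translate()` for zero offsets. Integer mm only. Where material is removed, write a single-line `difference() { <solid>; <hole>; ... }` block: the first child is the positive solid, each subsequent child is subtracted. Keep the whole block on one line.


difference() { translate([429, 225, 0]) cylinder(h = 1202, r = 108); translate([429, 225, 0]) cylinder(h = 1202, r = 65); }


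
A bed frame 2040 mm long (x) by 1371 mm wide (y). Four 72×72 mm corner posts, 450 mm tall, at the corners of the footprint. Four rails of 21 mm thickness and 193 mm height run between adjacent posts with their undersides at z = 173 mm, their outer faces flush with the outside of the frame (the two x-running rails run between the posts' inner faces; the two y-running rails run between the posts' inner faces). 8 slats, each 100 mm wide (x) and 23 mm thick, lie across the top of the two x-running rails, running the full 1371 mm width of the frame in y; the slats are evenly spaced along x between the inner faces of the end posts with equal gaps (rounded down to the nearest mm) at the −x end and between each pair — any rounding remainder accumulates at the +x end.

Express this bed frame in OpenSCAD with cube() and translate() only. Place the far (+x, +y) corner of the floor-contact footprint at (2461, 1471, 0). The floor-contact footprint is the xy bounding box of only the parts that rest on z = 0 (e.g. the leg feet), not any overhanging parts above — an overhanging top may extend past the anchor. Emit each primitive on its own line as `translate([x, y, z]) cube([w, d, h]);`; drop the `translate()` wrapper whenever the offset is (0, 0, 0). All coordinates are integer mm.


translate([421, 100, 0]) cube([72, 72, 450]);
translate([421, 1399, 0]) cube([72, 72, 450]);
translate([2389, 100, 0]) cube([72, 72, 450]);
translate([2389, 1399, 0]) cube([72, 72, 450]);
translate([493, 100, 173]) cube([1896, 21, 193]);
translate([493, 1450, 173]) cube([1896, 21, 193]);
translate([421, 172, 173]) cube([21, 1227, 193]);
translate([2440, 172, 173]) cube([21, 1227, 193]);
translate([614, 100, 366]) cube([100, 1371, 23]);
translate([835, 100, 366]) cube([100, 1371, 23]);
translate([1056, 100, 366]) cube([100, 1371, 23]);
translate([1277, 100, 366]) cube([100, 1371, 23]);
translate([1498, 100, 366]) cube([100, 1371, 23]);
translate([1719, 100, 366]) cube([100, 1371, 23]);
translate([1940, 100, 366]) cube([100, 1371, 23]);
translate([2161, 100, 366]) cube([100, 1371, 23]);


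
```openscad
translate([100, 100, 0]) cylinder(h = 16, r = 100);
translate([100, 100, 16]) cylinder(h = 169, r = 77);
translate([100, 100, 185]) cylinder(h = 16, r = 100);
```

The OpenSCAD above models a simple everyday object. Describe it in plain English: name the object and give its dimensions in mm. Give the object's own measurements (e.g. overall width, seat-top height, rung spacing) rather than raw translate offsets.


A spool: two coaxial disc flanges of radius 100 mm and thickness 16 mm, joined by a core cylinder of radius 77 mm and height 169 mm. The lower flange rests on z = 0 and the three cylinders share a vertical axis.


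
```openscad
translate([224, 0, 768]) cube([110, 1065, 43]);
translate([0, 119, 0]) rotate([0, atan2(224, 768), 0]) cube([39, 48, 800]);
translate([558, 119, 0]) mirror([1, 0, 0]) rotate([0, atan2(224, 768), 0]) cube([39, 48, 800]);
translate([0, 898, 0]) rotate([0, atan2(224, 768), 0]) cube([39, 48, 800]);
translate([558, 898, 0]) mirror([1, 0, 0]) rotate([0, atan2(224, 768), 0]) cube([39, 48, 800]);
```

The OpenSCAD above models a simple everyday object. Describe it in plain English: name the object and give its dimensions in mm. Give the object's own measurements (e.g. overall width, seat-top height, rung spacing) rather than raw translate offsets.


A sawhorse. A 110×1065×43 mm beam (x, y, z) sits on two A-frame leg pairs. Each pair is two raked legs of 39×48 mm section (48 mm along y) splaying symmetrically in x. Each leg rises 768 mm vertically over 224 mm of horizontal reach and is 800 mm long along its own axis. Every leg's outer bottom edge rests on the floor and its outer top edge meets a bottom edge of the beam — the left legs (tilting toward +x) meet the beam's −x bottom edge, the right legs (their mirror images, tilting toward −x) meet its +x bottom edge — so the leg tops tuck under the beam, the beam's underside is 768 mm above the floor, and the feet are 558 mm apart outside-to-outside with the beam centred between them. The two leg pairs are set in 119 mm from either end of the beam.


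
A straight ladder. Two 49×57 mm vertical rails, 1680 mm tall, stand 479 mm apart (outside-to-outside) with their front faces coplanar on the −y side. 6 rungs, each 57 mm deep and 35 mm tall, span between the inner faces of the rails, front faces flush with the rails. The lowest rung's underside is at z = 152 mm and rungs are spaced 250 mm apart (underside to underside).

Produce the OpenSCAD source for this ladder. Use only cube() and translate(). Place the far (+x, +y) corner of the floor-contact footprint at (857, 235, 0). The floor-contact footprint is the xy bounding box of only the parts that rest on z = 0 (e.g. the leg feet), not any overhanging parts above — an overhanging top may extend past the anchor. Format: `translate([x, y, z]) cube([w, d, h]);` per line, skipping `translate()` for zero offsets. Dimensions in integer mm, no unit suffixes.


// rung span = 479 - 2*49 = 381
// rung[k] z = 152 + k*250
translate([378, 178, 0]) cube([49, 57, 1680]);
translate([808, 178, 0]) cube([49, 57, 1680]);
translate([427, 178, 152]) cube([381, 57, 35]);
translate([427, 178, 402]) cube([381, 57, 35]);
translate([427, 178, 652]) cube([381, 57, 35]);
translate([427, 178, 902]) cube([381, 57, 35]);
translate([427, 178, 1152]) cube([381, 57, 35]);
translate([427, 178, 1402]) cube([381, 57, 35]);


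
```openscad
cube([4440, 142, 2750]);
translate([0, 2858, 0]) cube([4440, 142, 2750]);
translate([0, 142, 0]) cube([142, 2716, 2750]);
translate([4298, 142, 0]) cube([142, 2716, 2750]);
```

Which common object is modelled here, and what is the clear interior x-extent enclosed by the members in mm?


A house (or room) frame. The interior width is 4156 mm.

Four 2750 mm walls enclosing a rectangle with no floor or roof — a room or house frame. Outside width is 4440 mm and wall thickness is 142 mm, so the interior width is 4440 − 2 × 142 = 4156 mm.


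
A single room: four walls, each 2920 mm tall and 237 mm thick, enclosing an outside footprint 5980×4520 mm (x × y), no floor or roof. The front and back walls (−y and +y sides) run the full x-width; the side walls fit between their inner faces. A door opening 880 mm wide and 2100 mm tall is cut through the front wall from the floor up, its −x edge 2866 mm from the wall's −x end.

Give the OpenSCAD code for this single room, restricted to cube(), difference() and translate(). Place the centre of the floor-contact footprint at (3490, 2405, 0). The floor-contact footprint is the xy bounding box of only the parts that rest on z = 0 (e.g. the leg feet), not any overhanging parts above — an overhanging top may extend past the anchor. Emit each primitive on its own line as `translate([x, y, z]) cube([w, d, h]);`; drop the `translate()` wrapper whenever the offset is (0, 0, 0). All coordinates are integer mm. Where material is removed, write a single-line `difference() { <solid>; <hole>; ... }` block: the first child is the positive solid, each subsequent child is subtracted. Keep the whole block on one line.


difference() { translate([500, 145, 0]) cube([5980, 237, 2920]); translate([3366, 145, 0]) cube([880, 237, 2100]); }
translate([500, 4428, 0]) cube([5980, 237, 2920]);
translate([500, 382, 0]) cube([237, 4046, 2920]);
translate([6243, 382, 0]) cube([237, 4046, 2920]);


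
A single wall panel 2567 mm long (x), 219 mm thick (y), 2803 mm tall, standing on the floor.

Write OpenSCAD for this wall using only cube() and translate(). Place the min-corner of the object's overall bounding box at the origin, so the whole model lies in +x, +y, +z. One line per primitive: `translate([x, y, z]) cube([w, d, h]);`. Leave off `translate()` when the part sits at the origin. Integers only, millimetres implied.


cube([2567, 219, 2803]);


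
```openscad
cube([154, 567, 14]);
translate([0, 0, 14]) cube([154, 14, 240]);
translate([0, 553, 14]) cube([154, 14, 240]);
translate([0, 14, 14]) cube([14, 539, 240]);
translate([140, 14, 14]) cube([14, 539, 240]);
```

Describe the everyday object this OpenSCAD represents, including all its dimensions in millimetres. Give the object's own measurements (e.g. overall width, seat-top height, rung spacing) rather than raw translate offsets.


An open-topped rectangular box: outside dimensions 154×567×254 mm, with a uniform wall and base thickness of 14 mm. The base is a full 154×567 slab on the floor; four walls sit on top of the base. The front and back walls (the −y and +y sides) span the full width; the two side walls fit between them.


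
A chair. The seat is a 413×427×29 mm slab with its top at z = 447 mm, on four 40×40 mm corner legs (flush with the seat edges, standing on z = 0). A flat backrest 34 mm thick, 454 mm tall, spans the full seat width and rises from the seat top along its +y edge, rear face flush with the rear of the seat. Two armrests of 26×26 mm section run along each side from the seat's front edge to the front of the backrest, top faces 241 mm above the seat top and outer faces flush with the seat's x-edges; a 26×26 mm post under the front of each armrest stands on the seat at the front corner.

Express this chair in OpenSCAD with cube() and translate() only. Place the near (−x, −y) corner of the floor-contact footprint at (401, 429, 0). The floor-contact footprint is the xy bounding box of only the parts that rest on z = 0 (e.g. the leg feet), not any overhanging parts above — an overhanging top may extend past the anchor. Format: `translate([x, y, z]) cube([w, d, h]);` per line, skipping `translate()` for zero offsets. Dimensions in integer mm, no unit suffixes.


translate([401, 429, 418]) cube([413, 427, 29]);
translate([401, 429, 0]) cube([40, 40, 418]);
translate([774, 429, 0]) cube([40, 40, 418]);
translate([401, 816, 0]) cube([40, 40, 418]);
translate([774, 816, 0]) cube([40, 40, 418]);
translate([401, 822, 447]) cube([413, 34, 454]);
translate([401, 429, 662]) cube([26, 393, 26]);
translate([788, 429, 662]) cube([26, 393, 26]);
translate([401, 429, 447]) cube([26, 26, 215]);
translate([788, 429, 447]) cube([26, 26, 215]);


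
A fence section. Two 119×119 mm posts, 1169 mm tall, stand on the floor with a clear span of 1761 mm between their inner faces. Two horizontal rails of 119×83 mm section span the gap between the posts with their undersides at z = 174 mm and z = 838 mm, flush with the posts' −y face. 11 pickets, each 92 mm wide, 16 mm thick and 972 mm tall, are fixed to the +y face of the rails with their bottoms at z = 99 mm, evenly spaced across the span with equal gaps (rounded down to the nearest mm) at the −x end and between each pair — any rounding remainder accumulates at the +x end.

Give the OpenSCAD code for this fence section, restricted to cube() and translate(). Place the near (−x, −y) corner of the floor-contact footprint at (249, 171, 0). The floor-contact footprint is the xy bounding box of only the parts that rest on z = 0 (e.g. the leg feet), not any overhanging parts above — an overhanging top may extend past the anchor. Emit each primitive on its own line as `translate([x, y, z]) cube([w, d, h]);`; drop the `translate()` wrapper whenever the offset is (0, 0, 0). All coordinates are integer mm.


translate([249, 171, 0]) cube([119, 119, 1169]);
translate([2129, 171, 0]) cube([119, 119, 1169]);
translate([368, 171, 174]) cube([1761, 119, 83]);
translate([368, 171, 838]) cube([1761, 119, 83]);
translate([430, 290, 99]) cube([92, 16, 972]);
translate([584, 290, 99]) cube([92, 16, 972]);
translate([738, 290, 99]) cube([92, 16, 972]);
translate([892, 290, 99]) cube([92, 16, 972]);
translate([1046, 290, 99]) cube([92, 16, 972]);
translate([1200, 290, 99]) cube([92, 16, 972]);
translate([1354, 290, 99]) cube([92, 16, 972]);
translate([1508, 290, 99]) cube([92, 16, 972]);
translate([1662, 290, 99]) cube([92, 16, 972]);
translate([1816, 290, 99]) cube([92, 16, 972]);
translate([1970, 290, 99]) cube([92, 16, 972]);


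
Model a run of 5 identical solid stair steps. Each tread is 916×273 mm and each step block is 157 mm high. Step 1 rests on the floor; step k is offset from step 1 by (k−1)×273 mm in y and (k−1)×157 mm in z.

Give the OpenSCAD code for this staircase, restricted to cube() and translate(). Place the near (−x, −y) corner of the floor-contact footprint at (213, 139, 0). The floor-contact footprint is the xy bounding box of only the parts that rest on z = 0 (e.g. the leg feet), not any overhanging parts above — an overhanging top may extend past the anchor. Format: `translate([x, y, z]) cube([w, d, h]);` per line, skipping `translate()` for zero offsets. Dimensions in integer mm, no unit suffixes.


translate([213, 139, 0]) cube([916, 273, 157]);
translate([213, 412, 157]) cube([916, 273, 157]);
translate([213, 685, 314]) cube([916, 273, 157]);
translate([213, 958, 471]) cube([916, 273, 157]);
translate([213, 1231, 628]) cube([916, 273, 157]);


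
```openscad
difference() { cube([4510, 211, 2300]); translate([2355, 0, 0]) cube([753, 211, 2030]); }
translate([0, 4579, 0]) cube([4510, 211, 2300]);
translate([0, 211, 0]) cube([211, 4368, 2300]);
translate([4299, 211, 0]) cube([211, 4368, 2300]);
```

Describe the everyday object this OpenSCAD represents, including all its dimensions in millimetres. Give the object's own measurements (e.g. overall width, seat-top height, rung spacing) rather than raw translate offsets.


A single room: four walls, each 2300 mm tall and 211 mm thick, enclosing an outside footprint 4510×4790 mm (x × y), no floor or roof. The front and back walls (−y and +y sides) run the full x-width; the side walls fit between their inner faces. A door opening 753 mm wide and 2030 mm tall is cut through the front wall from the floor up, its −x edge 2355 mm from the wall's −x end.


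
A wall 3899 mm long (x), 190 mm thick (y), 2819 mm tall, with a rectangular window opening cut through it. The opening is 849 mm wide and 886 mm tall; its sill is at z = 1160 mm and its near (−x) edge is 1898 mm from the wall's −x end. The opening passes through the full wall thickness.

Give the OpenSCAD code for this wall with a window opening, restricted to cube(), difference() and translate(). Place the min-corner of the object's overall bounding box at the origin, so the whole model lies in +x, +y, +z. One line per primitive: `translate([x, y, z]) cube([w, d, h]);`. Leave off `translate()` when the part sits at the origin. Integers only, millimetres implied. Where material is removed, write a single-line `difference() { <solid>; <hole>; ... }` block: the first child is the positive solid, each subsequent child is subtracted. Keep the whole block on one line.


difference() { cube([3899, 190, 2819]); translate([1898, 0, 1160]) cube([849, 190, 886]); }


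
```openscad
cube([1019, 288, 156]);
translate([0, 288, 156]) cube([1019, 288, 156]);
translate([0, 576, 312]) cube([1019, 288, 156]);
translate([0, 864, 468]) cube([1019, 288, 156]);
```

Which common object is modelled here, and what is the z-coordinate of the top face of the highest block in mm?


A staircase. The total rise is 624 mm.

4 identical blocks, each offset up and back from the previous — a staircase. Each step is 156 mm tall and there are 4 of them, so the total rise is 4 × 156 = 624 mm.


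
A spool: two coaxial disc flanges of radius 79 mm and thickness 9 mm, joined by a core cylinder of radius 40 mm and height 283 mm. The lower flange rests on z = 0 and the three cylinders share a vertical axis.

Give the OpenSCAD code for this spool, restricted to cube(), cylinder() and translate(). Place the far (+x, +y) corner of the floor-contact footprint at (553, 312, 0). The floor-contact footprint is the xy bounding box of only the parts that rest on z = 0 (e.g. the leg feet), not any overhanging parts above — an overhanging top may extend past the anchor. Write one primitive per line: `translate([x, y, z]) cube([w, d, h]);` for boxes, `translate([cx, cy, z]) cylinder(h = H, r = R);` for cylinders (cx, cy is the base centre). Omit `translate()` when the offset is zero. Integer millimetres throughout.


translate([474, 233, 0]) cylinder(h = 9, r = 79);
translate([474, 233, 9]) cylinder(h = 283, r = 40);
translate([474, 233, 292]) cylinder(h = 9, r = 79);


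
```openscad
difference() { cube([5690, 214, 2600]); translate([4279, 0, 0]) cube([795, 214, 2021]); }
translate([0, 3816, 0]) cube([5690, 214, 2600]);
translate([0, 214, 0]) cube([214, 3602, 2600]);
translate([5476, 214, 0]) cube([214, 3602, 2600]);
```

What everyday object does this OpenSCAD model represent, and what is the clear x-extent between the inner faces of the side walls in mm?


A single room. The interior width is 5262 mm.

Four walls enclosing a rectangle with a door in the front wall — a room. Outside width 5690 minus two 214 mm walls gives 5262 mm.


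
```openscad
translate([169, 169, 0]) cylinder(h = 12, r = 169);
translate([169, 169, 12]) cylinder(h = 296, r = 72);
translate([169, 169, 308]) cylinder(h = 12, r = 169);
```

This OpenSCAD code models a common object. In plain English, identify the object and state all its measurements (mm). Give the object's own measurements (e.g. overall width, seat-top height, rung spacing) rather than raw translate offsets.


A spool: two coaxial disc flanges of radius 169 mm and thickness 12 mm, joined by a core cylinder of radius 72 mm and height 296 mm. The lower flange rests on z = 0 and the three cylinders share a vertical axis.


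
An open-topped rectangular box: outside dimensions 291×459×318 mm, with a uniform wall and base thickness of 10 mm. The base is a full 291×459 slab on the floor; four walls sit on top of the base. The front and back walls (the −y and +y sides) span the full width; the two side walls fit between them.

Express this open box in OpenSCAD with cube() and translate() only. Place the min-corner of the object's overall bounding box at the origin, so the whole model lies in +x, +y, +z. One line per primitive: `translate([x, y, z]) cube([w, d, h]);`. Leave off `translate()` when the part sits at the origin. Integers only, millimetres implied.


cube([291, 459, 10]);
translate([0, 0, 10]) cube([291, 10, 308]);
translate([0, 449, 10]) cube([291, 10, 308]);
translate([0, 10, 10]) cube([10, 439, 308]);
translate([281, 10, 10]) cube([10, 439, 308]);


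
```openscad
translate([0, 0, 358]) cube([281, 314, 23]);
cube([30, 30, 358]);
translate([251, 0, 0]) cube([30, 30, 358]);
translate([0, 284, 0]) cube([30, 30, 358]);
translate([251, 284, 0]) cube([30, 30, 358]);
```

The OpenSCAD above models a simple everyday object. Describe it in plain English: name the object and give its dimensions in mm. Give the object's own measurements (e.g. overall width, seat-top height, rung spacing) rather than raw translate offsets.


A simple wooden stool: a rectangular seat 281 mm (x) by 314 mm (y), 23 mm thick, top face at z = 381 mm, on four square legs, each 30×30 mm in cross-section. The legs rest on z = 0, each flush with a corner of the seat.


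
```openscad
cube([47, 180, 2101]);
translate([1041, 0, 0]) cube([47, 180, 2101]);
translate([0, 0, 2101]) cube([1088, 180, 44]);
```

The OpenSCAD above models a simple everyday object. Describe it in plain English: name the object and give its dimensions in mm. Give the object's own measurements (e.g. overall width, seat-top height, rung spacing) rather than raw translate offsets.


A door frame. The clear opening is 994 mm wide and 2101 mm high. Two 47 mm wide jambs, 180 mm deep, stand either side of the opening from the floor to the top of the opening. A 44 mm thick head sits across the top of both jambs, spanning the full outside width of the frame.


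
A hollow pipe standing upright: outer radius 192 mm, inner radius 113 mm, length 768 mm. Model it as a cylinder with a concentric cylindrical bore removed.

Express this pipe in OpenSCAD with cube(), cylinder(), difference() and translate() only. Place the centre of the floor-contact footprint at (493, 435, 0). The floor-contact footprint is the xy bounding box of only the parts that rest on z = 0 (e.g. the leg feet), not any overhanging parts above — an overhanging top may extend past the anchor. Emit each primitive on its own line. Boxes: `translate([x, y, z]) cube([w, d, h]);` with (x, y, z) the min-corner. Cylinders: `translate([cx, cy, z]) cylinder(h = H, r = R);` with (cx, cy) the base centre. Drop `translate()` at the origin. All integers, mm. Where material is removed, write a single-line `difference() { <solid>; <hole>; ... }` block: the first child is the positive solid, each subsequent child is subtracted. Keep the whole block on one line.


difference() { translate([493, 435, 0]) cylinder(h = 768, r = 192); translate([493, 435, 0]) cylinder(h = 768, r = 113); }


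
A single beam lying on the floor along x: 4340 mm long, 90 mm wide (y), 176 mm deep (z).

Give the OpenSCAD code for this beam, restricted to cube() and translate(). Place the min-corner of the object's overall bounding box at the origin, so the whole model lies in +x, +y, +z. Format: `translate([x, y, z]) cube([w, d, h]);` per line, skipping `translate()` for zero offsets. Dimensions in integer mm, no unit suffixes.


cube([4340, 90, 176]);


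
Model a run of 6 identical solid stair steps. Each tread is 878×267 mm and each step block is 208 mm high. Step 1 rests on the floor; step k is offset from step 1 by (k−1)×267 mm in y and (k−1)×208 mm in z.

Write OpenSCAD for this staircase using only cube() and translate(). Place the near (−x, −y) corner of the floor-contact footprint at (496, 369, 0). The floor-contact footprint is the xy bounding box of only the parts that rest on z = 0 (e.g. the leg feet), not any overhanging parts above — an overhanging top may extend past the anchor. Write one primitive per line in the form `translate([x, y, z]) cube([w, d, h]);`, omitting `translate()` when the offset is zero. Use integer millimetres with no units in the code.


translate([496, 369, 0]) cube([878, 267, 208]);
translate([496, 636, 208]) cube([878, 267, 208]);
translate([496, 903, 416]) cube([878, 267, 208]);
translate([496, 1170, 624]) cube([878, 267, 208]);
translate([496, 1437, 832]) cube([878, 267, 208]);
translate([496, 1704, 1040]) cube([878, 267, 208]);


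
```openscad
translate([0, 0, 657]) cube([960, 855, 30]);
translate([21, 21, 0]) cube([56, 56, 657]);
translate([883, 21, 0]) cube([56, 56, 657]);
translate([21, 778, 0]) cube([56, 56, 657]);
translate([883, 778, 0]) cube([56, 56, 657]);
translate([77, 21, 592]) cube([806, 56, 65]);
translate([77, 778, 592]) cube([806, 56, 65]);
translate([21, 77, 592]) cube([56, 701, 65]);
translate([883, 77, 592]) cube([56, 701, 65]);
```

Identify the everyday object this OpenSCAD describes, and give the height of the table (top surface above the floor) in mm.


A table. The table height is 687 mm.

A 960×855×30 slab sits at z = 657 on four 56 mm square posts — a table. The top surface is at 657 + 30 = 687 mm.


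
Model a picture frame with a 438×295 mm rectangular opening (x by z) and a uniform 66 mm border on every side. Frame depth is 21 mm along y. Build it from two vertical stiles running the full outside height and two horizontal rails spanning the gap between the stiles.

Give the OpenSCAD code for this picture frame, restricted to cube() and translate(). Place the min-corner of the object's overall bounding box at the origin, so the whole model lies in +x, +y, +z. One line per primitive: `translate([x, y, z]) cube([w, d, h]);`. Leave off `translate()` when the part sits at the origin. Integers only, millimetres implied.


cube([66, 21, 427]);
translate([504, 0, 0]) cube([66, 21, 427]);
translate([66, 0, 0]) cube([438, 21, 66]);
translate([66, 0, 361]) cube([438, 21, 66]);


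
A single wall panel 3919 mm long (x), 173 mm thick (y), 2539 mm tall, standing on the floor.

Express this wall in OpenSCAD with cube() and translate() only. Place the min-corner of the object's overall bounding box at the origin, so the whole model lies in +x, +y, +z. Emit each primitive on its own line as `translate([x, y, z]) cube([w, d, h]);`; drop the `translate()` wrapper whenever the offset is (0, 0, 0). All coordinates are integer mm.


cube([3919, 173, 2539]);


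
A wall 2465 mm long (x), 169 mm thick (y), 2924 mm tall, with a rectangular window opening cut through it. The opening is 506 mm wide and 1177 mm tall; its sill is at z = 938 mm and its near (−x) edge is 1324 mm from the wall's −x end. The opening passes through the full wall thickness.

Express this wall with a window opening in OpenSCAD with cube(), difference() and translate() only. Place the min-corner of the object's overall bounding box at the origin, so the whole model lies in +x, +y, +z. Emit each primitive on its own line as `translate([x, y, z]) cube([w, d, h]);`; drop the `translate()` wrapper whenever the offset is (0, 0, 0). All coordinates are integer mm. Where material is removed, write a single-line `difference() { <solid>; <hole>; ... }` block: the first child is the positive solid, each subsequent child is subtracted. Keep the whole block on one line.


difference() { cube([2465, 169, 2924]); translate([1324, 0, 938]) cube([506, 169, 1177]); }


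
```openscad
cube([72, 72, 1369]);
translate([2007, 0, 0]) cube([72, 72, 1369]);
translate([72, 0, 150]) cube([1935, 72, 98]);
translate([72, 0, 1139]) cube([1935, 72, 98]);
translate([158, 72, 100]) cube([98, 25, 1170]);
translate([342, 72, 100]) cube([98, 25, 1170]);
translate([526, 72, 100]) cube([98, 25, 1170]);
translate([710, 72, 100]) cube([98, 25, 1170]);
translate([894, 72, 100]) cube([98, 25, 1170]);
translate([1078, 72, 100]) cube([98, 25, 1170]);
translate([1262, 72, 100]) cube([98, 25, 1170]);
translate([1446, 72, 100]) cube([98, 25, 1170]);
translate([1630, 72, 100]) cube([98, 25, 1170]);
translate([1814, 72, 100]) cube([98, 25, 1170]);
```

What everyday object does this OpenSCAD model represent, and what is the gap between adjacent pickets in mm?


A fence section. The picket gap is 86 mm.

Two posts, two rails, 10 pickets — a fence section. Span 1935 mm holds 10 pickets of 98 mm with 11 equal gaps: ⌊(1935 − 10·98) / 11⌋ = 86 mm.


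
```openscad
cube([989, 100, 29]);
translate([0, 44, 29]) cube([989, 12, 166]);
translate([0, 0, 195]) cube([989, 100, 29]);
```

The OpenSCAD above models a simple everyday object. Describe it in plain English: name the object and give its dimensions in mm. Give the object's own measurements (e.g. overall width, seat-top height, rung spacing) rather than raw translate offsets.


An I-beam lying along x, 989 mm long. Overall section height 224 mm. Two flanges 100 mm wide (y) and 29 mm thick, one on the floor and one at the top; a web 12 mm thick runs between them, centred on the flange width.


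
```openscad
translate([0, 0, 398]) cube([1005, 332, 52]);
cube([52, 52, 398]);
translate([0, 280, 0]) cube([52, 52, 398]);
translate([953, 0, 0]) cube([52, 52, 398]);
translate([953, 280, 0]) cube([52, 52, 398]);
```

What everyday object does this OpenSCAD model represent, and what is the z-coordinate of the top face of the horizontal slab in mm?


A bench. The seat-top height is 450 mm.

A long slab on four corner posts — a bench. The slab sits at z = 398 with thickness 52, so the top is 398 + 52 = 450 mm.


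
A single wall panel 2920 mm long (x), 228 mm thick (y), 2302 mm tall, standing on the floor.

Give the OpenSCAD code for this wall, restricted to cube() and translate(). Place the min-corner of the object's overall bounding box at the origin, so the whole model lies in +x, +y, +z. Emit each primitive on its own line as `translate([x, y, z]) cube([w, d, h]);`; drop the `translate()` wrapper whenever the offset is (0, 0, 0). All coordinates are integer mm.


cube([2920, 228, 2302]);


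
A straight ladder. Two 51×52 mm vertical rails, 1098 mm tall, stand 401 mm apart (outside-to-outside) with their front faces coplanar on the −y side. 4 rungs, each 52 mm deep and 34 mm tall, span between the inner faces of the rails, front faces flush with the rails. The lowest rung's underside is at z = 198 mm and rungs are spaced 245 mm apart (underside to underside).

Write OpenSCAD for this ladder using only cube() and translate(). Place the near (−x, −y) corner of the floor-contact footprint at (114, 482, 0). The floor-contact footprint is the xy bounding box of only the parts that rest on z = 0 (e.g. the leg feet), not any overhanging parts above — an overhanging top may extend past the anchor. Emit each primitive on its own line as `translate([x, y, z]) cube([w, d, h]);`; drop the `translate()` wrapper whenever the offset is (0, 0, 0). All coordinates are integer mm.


translate([114, 482, 0]) cube([51, 52, 1098]);
translate([464, 482, 0]) cube([51, 52, 1098]);
translate([165, 482, 198]) cube([299, 52, 34]);
translate([165, 482, 443]) cube([299, 52, 34]);
translate([165, 482, 688]) cube([299, 52, 34]);
translate([165, 482, 933]) cube([299, 52, 34]);


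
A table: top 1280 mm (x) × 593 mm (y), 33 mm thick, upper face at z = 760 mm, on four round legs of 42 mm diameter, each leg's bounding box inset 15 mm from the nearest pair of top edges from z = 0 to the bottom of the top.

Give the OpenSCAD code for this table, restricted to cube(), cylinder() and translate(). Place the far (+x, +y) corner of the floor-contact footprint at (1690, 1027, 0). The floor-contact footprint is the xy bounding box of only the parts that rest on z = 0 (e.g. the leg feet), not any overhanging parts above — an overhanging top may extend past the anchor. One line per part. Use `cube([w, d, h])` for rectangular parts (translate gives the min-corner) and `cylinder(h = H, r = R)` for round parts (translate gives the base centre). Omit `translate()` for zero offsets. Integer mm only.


translate([425, 449, 727]) cube([1280, 593, 33]);
translate([461, 485, 0]) cylinder(h = 727, r = 21);
translate([1669, 485, 0]) cylinder(h = 727, r = 21);
translate([461, 1006, 0]) cylinder(h = 727, r = 21);
translate([1669, 1006, 0]) cylinder(h = 727, r = 21);


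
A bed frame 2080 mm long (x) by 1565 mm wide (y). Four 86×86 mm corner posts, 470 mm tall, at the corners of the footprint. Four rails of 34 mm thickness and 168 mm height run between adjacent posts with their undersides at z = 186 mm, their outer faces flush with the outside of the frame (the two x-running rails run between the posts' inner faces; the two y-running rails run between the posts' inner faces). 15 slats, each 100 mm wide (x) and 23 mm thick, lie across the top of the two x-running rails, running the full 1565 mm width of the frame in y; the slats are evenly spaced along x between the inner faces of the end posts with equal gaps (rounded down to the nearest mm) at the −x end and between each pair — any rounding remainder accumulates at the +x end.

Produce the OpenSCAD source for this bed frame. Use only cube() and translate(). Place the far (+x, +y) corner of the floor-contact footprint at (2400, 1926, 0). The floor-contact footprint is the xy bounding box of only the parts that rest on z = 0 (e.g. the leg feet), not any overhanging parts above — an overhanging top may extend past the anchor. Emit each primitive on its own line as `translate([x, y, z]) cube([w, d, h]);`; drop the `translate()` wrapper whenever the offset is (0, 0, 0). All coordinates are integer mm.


translate([320, 361, 0]) cube([86, 86, 470]);
translate([320, 1840, 0]) cube([86, 86, 470]);
translate([2314, 361, 0]) cube([86, 86, 470]);
translate([2314, 1840, 0]) cube([86, 86, 470]);
translate([406, 361, 186]) cube([1908, 34, 168]);
translate([406, 1892, 186]) cube([1908, 34, 168]);
translate([320, 447, 186]) cube([34, 1393, 168]);
translate([2366, 447, 186]) cube([34, 1393, 168]);
translate([431, 361, 354]) cube([100, 1565, 23]);
translate([556, 361, 354]) cube([100, 1565, 23]);
translate([681, 361, 354]) cube([100, 1565, 23]);
translate([806, 361, 354]) cube([100, 1565, 23]);
translate([931, 361, 354]) cube([100, 1565, 23]);
translate([1056, 361, 354]) cube([100, 1565, 23]);
translate([1181, 361, 354]) cube([100, 1565, 23]);
translate([1306, 361, 354]) cube([100, 1565, 23]);
translate([1431, 361, 354]) cube([100, 1565, 23]);
translate([1556, 361, 354]) cube([100, 1565, 23]);
translate([1681, 361, 354]) cube([100, 1565, 23]);
translate([1806, 361, 354]) cube([100, 1565, 23]);
translate([1931, 361, 354]) cube([100, 1565, 23]);
translate([2056, 361, 354]) cube([100, 1565, 23]);
translate([2181, 361, 354]) cube([100, 1565, 23]);


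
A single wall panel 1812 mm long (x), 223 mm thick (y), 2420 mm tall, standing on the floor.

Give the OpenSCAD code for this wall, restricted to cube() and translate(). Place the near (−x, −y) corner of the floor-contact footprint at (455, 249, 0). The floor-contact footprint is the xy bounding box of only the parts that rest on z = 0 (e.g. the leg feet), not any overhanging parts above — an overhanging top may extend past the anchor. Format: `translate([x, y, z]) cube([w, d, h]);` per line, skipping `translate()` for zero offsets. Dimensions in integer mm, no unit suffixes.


translate([455, 249, 0]) cube([1812, 223, 2420]);


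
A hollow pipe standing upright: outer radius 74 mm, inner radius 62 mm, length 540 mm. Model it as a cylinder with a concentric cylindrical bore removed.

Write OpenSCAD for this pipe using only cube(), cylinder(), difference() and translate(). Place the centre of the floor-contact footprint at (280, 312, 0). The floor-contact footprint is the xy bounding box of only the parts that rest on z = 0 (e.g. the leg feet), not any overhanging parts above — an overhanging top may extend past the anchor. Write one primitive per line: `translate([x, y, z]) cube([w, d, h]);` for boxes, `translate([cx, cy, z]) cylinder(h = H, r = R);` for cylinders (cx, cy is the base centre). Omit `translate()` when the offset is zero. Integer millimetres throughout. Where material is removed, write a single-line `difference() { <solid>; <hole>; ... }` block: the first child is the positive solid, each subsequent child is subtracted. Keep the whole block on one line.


difference() { translate([280, 312, 0]) cylinder(h = 540, r = 74); translate([280, 312, 0]) cylinder(h = 540, r = 62); }


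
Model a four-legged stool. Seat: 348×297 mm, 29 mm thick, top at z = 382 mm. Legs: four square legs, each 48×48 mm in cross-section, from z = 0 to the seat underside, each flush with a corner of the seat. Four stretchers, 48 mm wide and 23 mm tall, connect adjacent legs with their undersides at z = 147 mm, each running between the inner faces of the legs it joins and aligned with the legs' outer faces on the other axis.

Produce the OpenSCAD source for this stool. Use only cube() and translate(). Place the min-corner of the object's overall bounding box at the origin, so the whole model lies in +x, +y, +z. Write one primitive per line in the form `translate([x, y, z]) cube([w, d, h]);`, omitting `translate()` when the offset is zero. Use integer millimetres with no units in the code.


// leg_h = 382 - 29 = 353
// stretcher span = 348 - 2*48 = 252
translate([0, 0, 353]) cube([348, 297, 29]);
cube([48, 48, 353]);
translate([300, 0, 0]) cube([48, 48, 353]);
translate([0, 249, 0]) cube([48, 48, 353]);
translate([300, 249, 0]) cube([48, 48, 353]);
translate([48, 0, 147]) cube([252, 48, 23]);
translate([48, 249, 147]) cube([252, 48, 23]);
translate([0, 48, 147]) cube([48, 201, 23]);
translate([300, 48, 147]) cube([48, 201, 23]);


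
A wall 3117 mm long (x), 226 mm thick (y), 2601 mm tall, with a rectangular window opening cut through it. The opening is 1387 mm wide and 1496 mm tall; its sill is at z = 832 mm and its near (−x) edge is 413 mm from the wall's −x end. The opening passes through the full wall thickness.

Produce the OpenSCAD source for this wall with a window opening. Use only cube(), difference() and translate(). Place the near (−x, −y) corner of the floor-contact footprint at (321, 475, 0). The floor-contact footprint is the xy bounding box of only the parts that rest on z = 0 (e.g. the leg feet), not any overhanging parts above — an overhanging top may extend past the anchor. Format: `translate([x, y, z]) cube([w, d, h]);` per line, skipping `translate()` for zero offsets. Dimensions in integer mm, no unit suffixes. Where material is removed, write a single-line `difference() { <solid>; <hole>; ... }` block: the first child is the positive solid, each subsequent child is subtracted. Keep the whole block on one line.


difference() { translate([321, 475, 0]) cube([3117, 226, 2601]); translate([734, 475, 832]) cube([1387, 226, 1496]); }


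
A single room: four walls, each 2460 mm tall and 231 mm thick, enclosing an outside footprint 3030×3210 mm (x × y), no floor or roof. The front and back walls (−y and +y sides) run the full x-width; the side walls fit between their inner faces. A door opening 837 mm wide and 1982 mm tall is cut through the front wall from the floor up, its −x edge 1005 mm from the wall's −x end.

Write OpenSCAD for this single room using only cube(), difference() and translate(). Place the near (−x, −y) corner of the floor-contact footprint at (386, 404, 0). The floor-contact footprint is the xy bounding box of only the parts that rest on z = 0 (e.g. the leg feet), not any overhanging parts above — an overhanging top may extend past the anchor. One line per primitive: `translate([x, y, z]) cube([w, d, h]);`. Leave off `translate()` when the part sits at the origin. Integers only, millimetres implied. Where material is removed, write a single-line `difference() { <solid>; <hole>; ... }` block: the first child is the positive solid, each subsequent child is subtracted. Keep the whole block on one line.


difference() { translate([386, 404, 0]) cube([3030, 231, 2460]); translate([1391, 404, 0]) cube([837, 231, 1982]); }
translate([386, 3383, 0]) cube([3030, 231, 2460]);
translate([386, 635, 0]) cube([231, 2748, 2460]);
translate([3185, 635, 0]) cube([231, 2748, 2460]);
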